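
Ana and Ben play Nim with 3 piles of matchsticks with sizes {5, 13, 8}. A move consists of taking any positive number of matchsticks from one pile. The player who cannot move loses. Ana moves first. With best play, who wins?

Ben wins

Nim-sum: 5 XOR 13 XOR 8 = 0.
The nim-sum is 0, so this is a P-position: the player to move is in a losing position under optimal play; Ana is about to move from it and so loses — Ben wins.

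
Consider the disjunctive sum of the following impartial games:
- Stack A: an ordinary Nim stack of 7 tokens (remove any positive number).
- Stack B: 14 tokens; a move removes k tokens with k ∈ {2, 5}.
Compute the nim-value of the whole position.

Stack A is a plain Nim stack of size 7, so its Grundy value is 7.
For stack B, compute g(0), g(1), … with moves {2, 5}:
k:     0  1  2  3  4  5  6  7  8  9 10 11 12 13 14
g(k):  0  0  1  1  0  2  1  0  0  1  1  0  2  1  0
So g(14) = 0.
By the Sprague-Grundy theorem, the Grundy value of a sum of independent games is the XOR of the component values.
Combined value = 7 XOR 0 = 7.

7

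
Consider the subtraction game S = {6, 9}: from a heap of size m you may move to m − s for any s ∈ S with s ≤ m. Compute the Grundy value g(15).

0

Compute g(0), g(1), … for moves {6, 9}:
k:     0  1  2  3  4  5  6  7  8  9 10 11 12 13 14 15
g(k):  0  0  0  0  0  0  1  1  1  1  1  1  2  2  2  0
So g(15) = 0.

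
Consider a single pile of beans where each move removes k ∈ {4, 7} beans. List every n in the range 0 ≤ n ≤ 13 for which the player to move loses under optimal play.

0, 1, 2, 3, 11, 12, 13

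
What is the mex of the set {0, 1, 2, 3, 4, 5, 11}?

6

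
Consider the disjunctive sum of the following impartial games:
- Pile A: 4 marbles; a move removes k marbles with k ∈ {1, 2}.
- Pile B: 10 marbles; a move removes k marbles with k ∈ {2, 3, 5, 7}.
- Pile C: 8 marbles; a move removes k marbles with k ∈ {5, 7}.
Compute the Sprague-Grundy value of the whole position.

Grundy values for pile A (subtraction set {1, 2}):
k:     0  1  2  3  4
g(k):  0  1  2  0  1
So g(4) = 1.
For pile B, compute g(0), g(1), … with moves {2, 3, 5, 7}:
g(0) = mex{} = 0
g(1) = mex{} = 0
g(2) = mex{0} = 1
g(3) = mex{0} = 1
g(4) = mex{0,1} = 2
g(5) = mex{0,1} = 2
g(6) = mex{0,1,2} = 3
g(7) = mex{0,1,2} = 3
g(8) = mex{0,1,2,3} = 4
g(9) = mex{1,2,3} = 0
g(10) = mex{1,2,3,4} = 0
So g(10) = 0.
For pile C, compute g(0), g(1), … with moves {5, 7}:
k:     0  1  2  3  4  5  6  7  8
g(k):  0  0  0  0  0  1  1  1  1
So g(8) = 1.
The value of a disjunctive sum is the nim-sum of the parts.
Combined value = 1 ⊕ 0 ⊕ 1 = 0.

0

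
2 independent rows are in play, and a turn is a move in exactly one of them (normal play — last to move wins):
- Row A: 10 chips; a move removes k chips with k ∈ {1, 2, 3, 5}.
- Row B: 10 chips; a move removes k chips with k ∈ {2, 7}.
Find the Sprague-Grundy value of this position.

Grundy values for row A (subtraction set {1, 2, 3, 5}):
g(0) = mex{} = 0
g(1) = mex{0} = 1
g(2) = mex{0,1} = 2
g(3) = mex{0,1,2} = 3
g(4) = mex{1,2,3} = 0
g(5) = mex{0,2,3} = 1
g(6) = mex{0,1,3} = 2
g(7) = mex{0,1,2} = 3
g(8) = mex{1,2,3} = 0
g(9) = mex{0,2,3} = 1
g(10) = mex{0,1,3} = 2
So g(10) = 2.
Build the Grundy sequence for row B with g(k) = mex{g(k−s) : s ∈ {2, 7}, s ≤ k}:
g(0) = mex{} = 0
g(1) = mex{} = 0
g(2) = mex{0} = 1
g(3) = mex{0} = 1
g(4) = mex{1} = 0
g(5) = mex{1} = 0
g(6) = mex{0} = 1
g(7) = mex{0} = 1
g(8) = mex{0,1} = 2
g(9) = mex{1} = 0
g(10) = mex{1,2} = 0
So g(10) = 0.
The value of a disjunctive sum is the nim-sum of the parts.
Combined value = 2 ⊕ 0 = 2.

2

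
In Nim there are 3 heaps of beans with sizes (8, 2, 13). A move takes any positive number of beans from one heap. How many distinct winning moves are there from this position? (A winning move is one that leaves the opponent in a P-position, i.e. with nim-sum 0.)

Nim-sum: 8 ⊕ 2 ⊕ 13 = 7.
The overall nim-sum is X = 7. A heap of size p has a winning move iff p XOR X < p (reduce it to p XOR X).
  8: 8 XOR 7 = 15 ≥ 8 — no move.
  2: 2 XOR 7 = 5 ≥ 2 — no move.
  13: 13 XOR 7 = 10 < 13 — winning move (to 10).
That gives 1 winning move.

1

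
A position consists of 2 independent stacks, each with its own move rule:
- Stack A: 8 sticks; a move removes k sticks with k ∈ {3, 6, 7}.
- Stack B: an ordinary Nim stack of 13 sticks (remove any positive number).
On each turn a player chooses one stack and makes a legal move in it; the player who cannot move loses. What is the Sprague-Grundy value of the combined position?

15

Grundy values for stack A (subtraction set {3, 6, 7}):
g(0) = mex{} = 0
g(1) = mex{} = 0
g(2) = mex{} = 0
g(3) = mex{0} = 1
g(4) = mex{0} = 1
g(5) = mex{0} = 1
g(6) = mex{0,1} = 2
g(7) = mex{0,1} = 2
g(8) = mex{0,1} = 2
So g(8) = 2.
Stack B is a plain Nim stack of size 13, so its Grundy value is 13.
The value of a disjunctive sum is the nim-sum of the parts.
Combined value = 2 XOR 13 = 15.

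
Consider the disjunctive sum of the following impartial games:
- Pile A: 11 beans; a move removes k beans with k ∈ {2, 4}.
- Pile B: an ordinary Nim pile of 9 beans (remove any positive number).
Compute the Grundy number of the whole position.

11

Grundy values for pile A (subtraction set {2, 4}):
k:     0  1  2  3  4  5  6  7  8  9 10 11
g(k):  0  0  1  1  2  2  0  0  1  1  2  2
So g(11) = 2.
Pile B is a plain Nim pile of size 9, so its Grundy value is 9.
The value of a disjunctive sum is the nim-sum of the parts.
Combined value = 2 XOR 9 = 11.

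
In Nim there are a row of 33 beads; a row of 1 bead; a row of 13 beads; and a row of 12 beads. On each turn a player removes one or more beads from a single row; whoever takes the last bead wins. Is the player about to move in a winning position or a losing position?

Winning position

Nim-sum: 33 XOR 1 XOR 13 XOR 12 = 33.
The nim-sum is 33 ≠ 0, so this is an N-position: the player to move can win.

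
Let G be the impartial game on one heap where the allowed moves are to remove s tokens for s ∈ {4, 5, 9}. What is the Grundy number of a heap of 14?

Build the Grundy sequence with g(k) = mex{g(k−s) : s ∈ {4, 5, 9}, s ≤ k}:
k:     0  1  2  3  4  5  6  7  8  9 10 11 12 13 14
g(k):  0  0  0  0  1  1  1  1  2  2  2  2  3  0  0
So g(14) = 0.

0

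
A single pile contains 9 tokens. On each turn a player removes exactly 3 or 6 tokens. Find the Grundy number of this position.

0

Build the Grundy sequence with g(k) = mex{g(k−s) : s ∈ {3, 6}, s ≤ k}:
k:     0  1  2  3  4  5  6  7  8  9
g(k):  0  0  0  1  1  1  2  2  2  0
So g(9) = 0.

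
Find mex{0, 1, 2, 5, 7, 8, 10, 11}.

3

The values 0, 1, 2 are all present; 3 is the first non-negative integer missing from the set.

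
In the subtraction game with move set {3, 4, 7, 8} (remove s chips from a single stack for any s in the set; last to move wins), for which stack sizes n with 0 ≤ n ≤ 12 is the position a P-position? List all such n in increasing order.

0, 1, 2, 11, 12

Compute g(0), g(1), … for moves {3, 4, 7, 8}:
k:     0  1  2  3  4  5  6  7  8  9 10 11 12
g(k):  0  0  0  1  1  1  2  2  2  3  3  0  0
The P-positions (g = 0) in 0..12 are 0, 1, 2, 11, 12.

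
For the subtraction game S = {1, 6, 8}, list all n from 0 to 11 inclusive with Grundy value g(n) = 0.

0, 2, 4, 7, 9, 11

Build the Grundy sequence with g(k) = mex{g(k−s) : s ∈ {1, 6, 8}, s ≤ k}:
g(0) = mex{} = 0
g(1) = mex{0} = 1
g(2) = mex{1} = 0
g(3) = mex{0} = 1
g(4) = mex{1} = 0
g(5) = mex{0} = 1
g(6) = mex{0,1} = 2
g(7) = mex{1,2} = 0
g(8) = mex{0} = 1
g(9) = mex{1} = 0
g(10) = mex{0} = 1
g(11) = mex{1} = 0
The P-positions (g = 0) in 0..11 are 0, 2, 4, 7, 9, 11.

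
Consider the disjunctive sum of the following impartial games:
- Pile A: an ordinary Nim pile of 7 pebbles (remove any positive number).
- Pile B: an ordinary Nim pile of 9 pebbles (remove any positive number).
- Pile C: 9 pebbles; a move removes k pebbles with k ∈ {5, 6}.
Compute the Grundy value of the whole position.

Pile A is a plain Nim pile of size 7, so its Grundy value is 7.
Pile B is a plain Nim pile of size 9, so its Grundy value is 9.
For pile C, compute g(0), g(1), … with moves {5, 6}:
g(0) = mex{} = 0
g(1) = mex{} = 0
g(2) = mex{} = 0
g(3) = mex{} = 0
g(4) = mex{} = 0
g(5) = mex{0} = 1
g(6) = mex{0} = 1
g(7) = mex{0} = 1
g(8) = mex{0} = 1
g(9) = mex{0} = 1
So g(9) = 1.
By the Sprague-Grundy theorem, the Grundy value of a sum of independent games is the XOR of the component values.
Combined value = 7 ⊕ 9 ⊕ 1 = 15.

15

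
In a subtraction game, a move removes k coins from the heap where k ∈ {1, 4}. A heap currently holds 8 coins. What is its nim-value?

Build the Grundy sequence with g(k) = mex{g(k−s) : s ∈ {1, 4}, s ≤ k}:
g(0) = mex{} = 0
g(1) = mex{0} = 1
g(2) = mex{1} = 0
g(3) = mex{0} = 1
g(4) = mex{0,1} = 2
g(5) = mex{1,2} = 0
g(6) = mex{0} = 1
g(7) = mex{1} = 0
g(8) = mex{0,2} = 1
So g(8) = 1.

1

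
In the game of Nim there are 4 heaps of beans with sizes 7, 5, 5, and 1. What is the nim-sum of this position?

6

In binary:
  111  (7)
  101  (5)
  101  (5)
  001  (1)
  ---
  110  (6)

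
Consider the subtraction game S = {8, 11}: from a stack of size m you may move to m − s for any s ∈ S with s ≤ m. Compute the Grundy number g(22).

Grundy values for subtraction set {8, 11}:
k:     0  1  2  3  4  5  6  7  8  9 10 11 12 13 14 15 16 17 18 19 20 21 22
g(k):  0  0  0  0  0  0  0  0  1  1  1  1  1  1  1  1  2  2  2  0  0  0  0
So g(22) = 0.

0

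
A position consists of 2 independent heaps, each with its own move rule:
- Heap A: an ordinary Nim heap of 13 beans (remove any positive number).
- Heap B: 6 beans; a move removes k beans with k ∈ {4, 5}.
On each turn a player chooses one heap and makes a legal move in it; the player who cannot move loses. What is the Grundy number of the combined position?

Heap A is a plain Nim heap of size 13, so its Grundy value is 13.
Build the Grundy sequence for heap B with g(k) = mex{g(k−s) : s ∈ {4, 5}, s ≤ k}:
g(0) = mex{} = 0
g(1) = mex{} = 0
g(2) = mex{} = 0
g(3) = mex{} = 0
g(4) = mex{0} = 1
g(5) = mex{0} = 1
g(6) = mex{0} = 1
So g(6) = 1.
By the Sprague-Grundy theorem, the Grundy value of a sum of independent games is the XOR of the component values.
Combined value = 13 ⊕ 1 = 12.

12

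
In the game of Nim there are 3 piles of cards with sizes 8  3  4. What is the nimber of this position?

15

Compute the nim-sum pairwise:
8 ^ 3 = 11
11 ^ 4 = 15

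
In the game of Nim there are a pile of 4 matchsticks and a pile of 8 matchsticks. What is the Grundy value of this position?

12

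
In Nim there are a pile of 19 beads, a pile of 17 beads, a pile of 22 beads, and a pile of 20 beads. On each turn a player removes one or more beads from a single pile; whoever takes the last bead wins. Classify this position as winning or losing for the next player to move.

Write each in binary and XOR column by column:
  10011  (19)
  10001  (17)
  10110  (22)
  10100  (20)
  -----
  00000  (0)
The nim-sum is 0, so this is a P-position: the player to move is in a losing position under optimal play.

Losing position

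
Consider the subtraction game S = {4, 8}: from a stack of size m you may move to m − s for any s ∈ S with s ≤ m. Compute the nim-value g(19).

Compute g(0), g(1), … for moves {4, 8}:
k:     0  1  2  3  4  5  6  7  8  9 10 11 12 13 14 15 16 17 18 19
g(k):  0  0  0  0  1  1  1  1  2  2  2  2  0  0  0  0  1  1  1  1
So g(19) = 1.

1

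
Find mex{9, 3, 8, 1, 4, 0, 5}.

2

The values 0, 1 are all present; 2 is the first non-negative integer missing from the set.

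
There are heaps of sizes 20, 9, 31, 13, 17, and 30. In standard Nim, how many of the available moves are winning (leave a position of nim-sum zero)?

0

Nim-sum: 20 XOR 9 XOR 31 XOR 13 XOR 17 XOR 30 = 0.
The nim-sum is already 0, so every move leaves a nonzero nim-sum — there are no winning moves.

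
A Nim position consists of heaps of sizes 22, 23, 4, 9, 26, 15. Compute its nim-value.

25

Nim-sum: 22 XOR 23 XOR 4 XOR 9 XOR 26 XOR 15 = 25.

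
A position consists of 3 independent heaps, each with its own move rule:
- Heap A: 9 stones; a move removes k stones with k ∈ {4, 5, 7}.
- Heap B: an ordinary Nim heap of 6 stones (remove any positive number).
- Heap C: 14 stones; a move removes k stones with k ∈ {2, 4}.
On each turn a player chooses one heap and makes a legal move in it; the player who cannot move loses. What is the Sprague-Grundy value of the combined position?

5

Grundy values for heap A (subtraction set {4, 5, 7}):
k:     0  1  2  3  4  5  6  7  8  9
g(k):  0  0  0  0  1  1  1  1  2  2
So g(9) = 2.
Heap B is a plain Nim heap of size 6, so its Grundy value is 6.
Build the Grundy sequence for heap C with g(k) = mex{g(k−s) : s ∈ {2, 4}, s ≤ k}:
k:     0  1  2  3  4  5  6  7  8  9 10 11 12 13 14
g(k):  0  0  1  1  2  2  0  0  1  1  2  2  0  0  1
So g(14) = 1.
By the Sprague-Grundy theorem, the Grundy value of a sum of independent games is the XOR of the component values.
Combined value = 2 ⊕ 6 ⊕ 1 = 5.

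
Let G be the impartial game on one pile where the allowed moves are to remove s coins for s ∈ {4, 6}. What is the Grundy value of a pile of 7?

1

Compute g(0), g(1), … for moves {4, 6}:
g(0) = mex{} = 0
g(1) = mex{} = 0
g(2) = mex{} = 0
g(3) = mex{} = 0
g(4) = mex{0} = 1
g(5) = mex{0} = 1
g(6) = mex{0} = 1
g(7) = mex{0} = 1
So g(7) = 1.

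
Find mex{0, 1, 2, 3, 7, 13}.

4

The values 0, 1, 2, 3 are all present; 4 is the first non-negative integer missing from the set.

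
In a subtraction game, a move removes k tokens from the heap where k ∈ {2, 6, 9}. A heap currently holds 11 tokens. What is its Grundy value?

3

Build the Grundy sequence with g(k) = mex{g(k−s) : s ∈ {2, 6, 9}, s ≤ k}:
g(0) = mex{} = 0
g(1) = mex{} = 0
g(2) = mex{0} = 1
g(3) = mex{0} = 1
g(4) = mex{1} = 0
g(5) = mex{1} = 0
g(6) = mex{0} = 1
g(7) = mex{0} = 1
g(8) = mex{1} = 0
g(9) = mex{0,1} = 2
g(10) = mex{0} = 1
g(11) = mex{0,1,2} = 3
So g(11) = 3.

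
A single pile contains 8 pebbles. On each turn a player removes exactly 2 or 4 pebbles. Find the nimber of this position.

1

Grundy values for subtraction set {2, 4}:
k:     0  1  2  3  4  5  6  7  8
g(k):  0  0  1  1  2  2  0  0  1
So g(8) = 1.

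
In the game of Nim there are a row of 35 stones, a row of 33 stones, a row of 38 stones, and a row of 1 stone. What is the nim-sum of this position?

Compute the nim-sum pairwise:
35 ⊕ 33 = 2
2 ⊕ 38 = 36
36 ⊕ 1 = 37

37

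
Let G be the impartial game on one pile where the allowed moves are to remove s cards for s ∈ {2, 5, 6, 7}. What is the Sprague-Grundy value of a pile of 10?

Build the Grundy sequence with g(k) = mex{g(k−s) : s ∈ {2, 5, 6, 7}, s ≤ k}:
k:     0  1  2  3  4  5  6  7  8  9 10
g(k):  0  0  1  1  0  2  1  3  2  2  3
So g(10) = 3.

3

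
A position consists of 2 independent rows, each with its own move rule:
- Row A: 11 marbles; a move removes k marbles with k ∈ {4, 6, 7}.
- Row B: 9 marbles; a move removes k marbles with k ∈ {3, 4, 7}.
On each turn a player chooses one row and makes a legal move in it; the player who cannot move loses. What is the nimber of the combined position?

3

For row A, compute g(0), g(1), … with moves {4, 6, 7}:
k:     0  1  2  3  4  5  6  7  8  9 10 11
g(k):  0  0  0  0  1  1  1  1  2  2  2  0
So g(11) = 0.
Build the Grundy sequence for row B with g(k) = mex{g(k−s) : s ∈ {3, 4, 7}, s ≤ k}:
g(0) = mex{} = 0
g(1) = mex{} = 0
g(2) = mex{} = 0
g(3) = mex{0} = 1
g(4) = mex{0} = 1
g(5) = mex{0} = 1
g(6) = mex{0,1} = 2
g(7) = mex{0,1} = 2
g(8) = mex{0,1} = 2
g(9) = mex{0,1,2} = 3
So g(9) = 3.
The value of a disjunctive sum is the nim-sum of the parts.
Combined value = 0 ⊕ 3 = 3.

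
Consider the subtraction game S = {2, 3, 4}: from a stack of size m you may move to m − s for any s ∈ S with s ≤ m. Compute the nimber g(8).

Build the Grundy sequence with g(k) = mex{g(k−s) : s ∈ {2, 3, 4}, s ≤ k}:
g(0) = mex{} = 0
g(1) = mex{} = 0
g(2) = mex{0} = 1
g(3) = mex{0} = 1
g(4) = mex{0,1} = 2
g(5) = mex{0,1} = 2
g(6) = mex{1,2} = 0
g(7) = mex{1,2} = 0
g(8) = mex{0,2} = 1
So g(8) = 1.

1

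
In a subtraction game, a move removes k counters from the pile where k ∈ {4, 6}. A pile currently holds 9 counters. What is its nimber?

Compute g(0), g(1), … for moves {4, 6}:
k:     0  1  2  3  4  5  6  7  8  9
g(k):  0  0  0  0  1  1  1  1  2  2
So g(9) = 2.

2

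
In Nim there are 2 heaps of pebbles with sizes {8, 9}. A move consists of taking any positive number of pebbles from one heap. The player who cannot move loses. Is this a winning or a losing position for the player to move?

Winning position

In binary:
  1000  (8)
  1001  (9)
  ----
  0001  (1)
The nim-sum is 1 ≠ 0, so this is an N-position: the player to move can win.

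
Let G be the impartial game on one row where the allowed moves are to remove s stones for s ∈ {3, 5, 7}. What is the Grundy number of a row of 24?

1

Compute g(0), g(1), … for moves {3, 5, 7}:
k:     0  1  2  3  4  5  6  7  8  9 10 11 12 13 14 15 16 17 18 19 20 21 22 23 24
g(k):  0  0  0  1  1  1  2  2  2  3  0  0  0  1  1  1  2  2  2  3  0  0  0  1  1
So g(24) = 1.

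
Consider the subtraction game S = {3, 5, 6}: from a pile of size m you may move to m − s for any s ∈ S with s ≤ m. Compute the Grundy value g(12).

Build the Grundy sequence with g(k) = mex{g(k−s) : s ∈ {3, 5, 6}, s ≤ k}:
g(0) = mex{} = 0
g(1) = mex{} = 0
g(2) = mex{} = 0
g(3) = mex{0} = 1
g(4) = mex{0} = 1
g(5) = mex{0} = 1
g(6) = mex{0,1} = 2
g(7) = mex{0,1} = 2
g(8) = mex{0,1} = 2
g(9) = mex{1,2} = 0
g(10) = mex{1,2} = 0
g(11) = mex{1,2} = 0
g(12) = mex{0,2} = 1
So g(12) = 1.

1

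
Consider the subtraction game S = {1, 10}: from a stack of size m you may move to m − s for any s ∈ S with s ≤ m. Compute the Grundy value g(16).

1

Grundy values for subtraction set {1, 10}:
k:     0  1  2  3  4  5  6  7  8  9 10 11 12 13 14 15 16
g(k):  0  1  0  1  0  1  0  1  0  1  2  0  1  0  1  0  1
So g(16) = 1.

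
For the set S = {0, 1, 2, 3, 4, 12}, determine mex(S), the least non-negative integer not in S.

5

The values 0, 1, 2, 3, 4 are all present; 5 is the first non-negative integer missing from the set.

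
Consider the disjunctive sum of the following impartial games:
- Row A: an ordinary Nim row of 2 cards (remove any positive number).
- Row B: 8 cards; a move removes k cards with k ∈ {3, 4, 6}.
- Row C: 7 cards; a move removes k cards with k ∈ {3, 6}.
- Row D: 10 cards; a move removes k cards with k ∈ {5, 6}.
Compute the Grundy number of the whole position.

0

Row A is a plain Nim row of size 2, so its Grundy value is 2.
Grundy values for row B (subtraction set {3, 4, 6}):
g(0) = mex{} = 0
g(1) = mex{} = 0
g(2) = mex{} = 0
g(3) = mex{0} = 1
g(4) = mex{0} = 1
g(5) = mex{0} = 1
g(6) = mex{0,1} = 2
g(7) = mex{0,1} = 2
g(8) = mex{0,1} = 2
So g(8) = 2.
Grundy values for row C (subtraction set {3, 6}):
g(0) = mex{} = 0
g(1) = mex{} = 0
g(2) = mex{} = 0
g(3) = mex{0} = 1
g(4) = mex{0} = 1
g(5) = mex{0} = 1
g(6) = mex{0,1} = 2
g(7) = mex{0,1} = 2
So g(7) = 2.
Grundy values for row D (subtraction set {5, 6}):
k:     0  1  2  3  4  5  6  7  8  9 10
g(k):  0  0  0  0  0  1  1  1  1  1  2
So g(10) = 2.
By the Sprague-Grundy theorem, the Grundy value of a sum of independent games is the XOR of the component values.
Combined value = 2 XOR 2 XOR 2 XOR 2 = 0.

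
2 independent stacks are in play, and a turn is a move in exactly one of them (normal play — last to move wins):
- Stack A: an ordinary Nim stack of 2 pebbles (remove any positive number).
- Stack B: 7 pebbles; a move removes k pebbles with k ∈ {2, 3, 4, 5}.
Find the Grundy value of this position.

Stack A is a plain Nim stack of size 2, so its Grundy value is 2.
Build the Grundy sequence for stack B with g(k) = mex{g(k−s) : s ∈ {2, 3, 4, 5}, s ≤ k}:
k:     0  1  2  3  4  5  6  7
g(k):  0  0  1  1  2  2  3  0
So g(7) = 0.
By the Sprague-Grundy theorem, the Grundy value of a sum of independent games is the XOR of the component values.
Combined value = 2 ⊕ 0 = 2.

2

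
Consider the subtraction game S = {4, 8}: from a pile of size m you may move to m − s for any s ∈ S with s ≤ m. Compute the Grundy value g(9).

2

Grundy values for subtraction set {4, 8}:
k:     0  1  2  3  4  5  6  7  8  9
g(k):  0  0  0  0  1  1  1  1  2  2
So g(9) = 2.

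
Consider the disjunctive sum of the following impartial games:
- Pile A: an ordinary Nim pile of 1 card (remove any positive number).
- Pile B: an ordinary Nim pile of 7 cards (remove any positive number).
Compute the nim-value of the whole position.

6

Pile A is a plain Nim pile of size 1, so its Grundy value is 1.
Pile B is a plain Nim pile of size 7, so its Grundy value is 7.
By the Sprague-Grundy theorem, the Grundy value of a sum of independent games is the XOR of the component values.
Combined value = 1 ⊕ 7 = 6.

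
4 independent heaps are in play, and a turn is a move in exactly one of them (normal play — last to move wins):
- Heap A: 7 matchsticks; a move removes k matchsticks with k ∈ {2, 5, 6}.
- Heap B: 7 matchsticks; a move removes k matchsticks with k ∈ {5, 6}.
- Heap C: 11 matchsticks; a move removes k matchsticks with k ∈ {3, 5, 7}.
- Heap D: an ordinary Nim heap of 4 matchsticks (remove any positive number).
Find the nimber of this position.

Build the Grundy sequence for heap A with g(k) = mex{g(k−s) : s ∈ {2, 5, 6}, s ≤ k}:
k:     0  1  2  3  4  5  6  7
g(k):  0  0  1  1  0  2  1  3
So g(7) = 3.
For heap B, compute g(0), g(1), … with moves {5, 6}:
g(0) = mex{} = 0
g(1) = mex{} = 0
g(2) = mex{} = 0
g(3) = mex{} = 0
g(4) = mex{} = 0
g(5) = mex{0} = 1
g(6) = mex{0} = 1
g(7) = mex{0} = 1
So g(7) = 1.
Build the Grundy sequence for heap C with g(k) = mex{g(k−s) : s ∈ {3, 5, 7}, s ≤ k}:
g(0) = mex{} = 0
g(1) = mex{} = 0
g(2) = mex{} = 0
g(3) = mex{0} = 1
g(4) = mex{0} = 1
g(5) = mex{0} = 1
g(6) = mex{0,1} = 2
g(7) = mex{0,1} = 2
g(8) = mex{0,1} = 2
g(9) = mex{0,1,2} = 3
g(10) = mex{1,2} = 0
g(11) = mex{1,2} = 0
So g(11) = 0.
Heap D is a plain Nim heap of size 4, so its Grundy value is 4.
The value of a disjunctive sum is the nim-sum of the parts.
Combined value = 3 XOR 1 XOR 0 XOR 4 = 6.

6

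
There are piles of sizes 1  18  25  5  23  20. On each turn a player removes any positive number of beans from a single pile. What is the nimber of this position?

In binary:
  00001  (1)
  10010  (18)
  11001  (25)
  00101  (5)
  10111  (23)
  10100  (20)
  -----
  01100  (12)

12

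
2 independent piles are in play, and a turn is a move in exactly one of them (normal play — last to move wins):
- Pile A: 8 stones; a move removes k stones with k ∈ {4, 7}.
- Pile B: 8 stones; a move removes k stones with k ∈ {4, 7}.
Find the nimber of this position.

Grundy values for pile A (subtraction set {4, 7}):
g(0) = mex{} = 0
g(1) = mex{} = 0
g(2) = mex{} = 0
g(3) = mex{} = 0
g(4) = mex{0} = 1
g(5) = mex{0} = 1
g(6) = mex{0} = 1
g(7) = mex{0} = 1
g(8) = mex{0,1} = 2
So g(8) = 2.
For pile B, compute g(0), g(1), … with moves {4, 7}:
g(0) = mex{} = 0
g(1) = mex{} = 0
g(2) = mex{} = 0
g(3) = mex{} = 0
g(4) = mex{0} = 1
g(5) = mex{0} = 1
g(6) = mex{0} = 1
g(7) = mex{0} = 1
g(8) = mex{0,1} = 2
So g(8) = 2.
The value of a disjunctive sum is the nim-sum of the parts.
Combined value = 2 XOR 2 = 0.

0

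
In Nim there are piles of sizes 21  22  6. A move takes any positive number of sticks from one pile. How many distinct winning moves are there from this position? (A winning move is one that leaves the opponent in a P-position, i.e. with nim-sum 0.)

3

Nim-sum: 21 ⊕ 22 ⊕ 6 = 5.
The overall nim-sum is X = 5. A pile of size p has a winning move iff p XOR X < p (reduce it to p XOR X).
  21: 21 XOR 5 = 16 < 21 — winning move (to 16).
  22: 22 XOR 5 = 19 < 22 — winning move (to 19).
  6: 6 XOR 5 = 3 < 6 — winning move (to 3).
That gives 3 winning moves.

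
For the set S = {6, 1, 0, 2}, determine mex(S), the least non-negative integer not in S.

3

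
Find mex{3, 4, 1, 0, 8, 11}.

The values 0, 1 are all present; 2 is the first non-negative integer missing from the set.

2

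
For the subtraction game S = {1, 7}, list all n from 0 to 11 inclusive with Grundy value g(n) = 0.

0, 2, 4, 6, 8, 10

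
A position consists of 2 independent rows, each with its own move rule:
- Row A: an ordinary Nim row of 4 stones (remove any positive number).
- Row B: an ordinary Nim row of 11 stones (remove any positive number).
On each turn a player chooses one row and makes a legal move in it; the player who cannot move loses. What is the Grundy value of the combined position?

Row A is a plain Nim row of size 4, so its Grundy value is 4.
Row B is a plain Nim row of size 11, so its Grundy value is 11.
By the Sprague-Grundy theorem, the Grundy value of a sum of independent games is the XOR of the component values.
Combined value = 4 ⊕ 11 = 15.

15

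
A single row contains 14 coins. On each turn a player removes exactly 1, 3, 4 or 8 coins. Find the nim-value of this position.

0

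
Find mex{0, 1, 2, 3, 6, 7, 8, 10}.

4

The values 0, 1, 2, 3 are all present; 4 is the first non-negative integer missing from the set.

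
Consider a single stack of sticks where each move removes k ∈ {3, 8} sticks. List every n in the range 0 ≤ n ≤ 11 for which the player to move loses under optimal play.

Grundy values for subtraction set {3, 8}:
k:     0  1  2  3  4  5  6  7  8  9 10 11
g(k):  0  0  0  1  1  1  0  0  2  1  1  0
The P-positions (g = 0) in 0..11 are 0, 1, 2, 6, 7, 11.

0, 1, 2, 6, 7, 11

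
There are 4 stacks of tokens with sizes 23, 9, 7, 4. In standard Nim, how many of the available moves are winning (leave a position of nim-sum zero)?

1

In binary:
  10111  (23)
  01001  (9)
  00111  (7)
  00100  (4)
  -----
  11101  (29)
The overall nim-sum is X = 29. A stack of size p has a winning move iff p XOR X < p (reduce it to p XOR X).
  23: 23 XOR 29 = 10 < 23 — winning move (to 10).
  9: 9 XOR 29 = 20 ≥ 9 — no move.
  7: 7 XOR 29 = 26 ≥ 7 — no move.
  4: 4 XOR 29 = 25 ≥ 4 — no move.
That gives 1 winning move.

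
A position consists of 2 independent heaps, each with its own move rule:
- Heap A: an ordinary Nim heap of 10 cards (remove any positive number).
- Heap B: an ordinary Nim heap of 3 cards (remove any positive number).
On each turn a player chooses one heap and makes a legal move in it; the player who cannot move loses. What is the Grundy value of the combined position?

9

Heap A is a plain Nim heap of size 10, so its Grundy value is 10.
Heap B is a plain Nim heap of size 3, so its Grundy value is 3.
By the Sprague-Grundy theorem, the Grundy value of a sum of independent games is the XOR of the component values.
Combined value = 10 XOR 3 = 9.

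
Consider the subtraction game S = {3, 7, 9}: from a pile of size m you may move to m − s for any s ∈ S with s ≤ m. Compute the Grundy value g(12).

Build the Grundy sequence with g(k) = mex{g(k−s) : s ∈ {3, 7, 9}, s ≤ k}:
g(0) = mex{} = 0
g(1) = mex{} = 0
g(2) = mex{} = 0
g(3) = mex{0} = 1
g(4) = mex{0} = 1
g(5) = mex{0} = 1
g(6) = mex{1} = 0
g(7) = mex{0,1} = 2
g(8) = mex{0,1} = 2
g(9) = mex{0} = 1
g(10) = mex{0,1,2} = 3
g(11) = mex{0,1,2} = 3
g(12) = mex{1} = 0
So g(12) = 0.

0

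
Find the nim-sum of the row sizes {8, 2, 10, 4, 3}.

Nim-sum: 8 ^ 2 ^ 10 ^ 4 ^ 3 = 7.

7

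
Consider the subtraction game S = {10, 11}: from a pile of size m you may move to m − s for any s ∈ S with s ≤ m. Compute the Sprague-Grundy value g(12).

1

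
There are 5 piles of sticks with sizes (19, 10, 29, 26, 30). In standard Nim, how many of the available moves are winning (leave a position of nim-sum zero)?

Compute the nim-sum pairwise:
19 ^ 10 = 25
25 ^ 29 = 4
4 ^ 26 = 30
30 ^ 30 = 0
The nim-sum is already 0, so every move leaves a nonzero nim-sum — there are no winning moves.

0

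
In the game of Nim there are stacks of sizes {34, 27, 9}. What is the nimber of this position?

48

Compute the nim-sum pairwise:
34 ^ 27 = 57
57 ^ 9 = 48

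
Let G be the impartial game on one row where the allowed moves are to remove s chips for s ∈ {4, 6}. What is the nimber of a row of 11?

Compute g(0), g(1), … for moves {4, 6}:
k:     0  1  2  3  4  5  6  7  8  9 10 11
g(k):  0  0  0  0  1  1  1  1  2  2  0  0
So g(11) = 0.

0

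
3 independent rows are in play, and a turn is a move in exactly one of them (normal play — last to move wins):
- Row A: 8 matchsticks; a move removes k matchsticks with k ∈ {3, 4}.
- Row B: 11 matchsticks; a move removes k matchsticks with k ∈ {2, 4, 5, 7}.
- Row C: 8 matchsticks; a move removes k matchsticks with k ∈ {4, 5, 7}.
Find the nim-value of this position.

3

For row A, compute g(0), g(1), … with moves {3, 4}:
g(0) = mex{} = 0
g(1) = mex{} = 0
g(2) = mex{} = 0
g(3) = mex{0} = 1
g(4) = mex{0} = 1
g(5) = mex{0} = 1
g(6) = mex{0,1} = 2
g(7) = mex{1} = 0
g(8) = mex{1} = 0
So g(8) = 0.
Build the Grundy sequence for row B with g(k) = mex{g(k−s) : s ∈ {2, 4, 5, 7}, s ≤ k}:
k:     0  1  2  3  4  5  6  7  8  9 10 11
g(k):  0  0  1  1  2  2  3  3  4  0  0  1
So g(11) = 1.
Grundy values for row C (subtraction set {4, 5, 7}):
g(0) = mex{} = 0
g(1) = mex{} = 0
g(2) = mex{} = 0
g(3) = mex{} = 0
g(4) = mex{0} = 1
g(5) = mex{0} = 1
g(6) = mex{0} = 1
g(7) = mex{0} = 1
g(8) = mex{0,1} = 2
So g(8) = 2.
The value of a disjunctive sum is the nim-sum of the parts.
Combined value = 0 ⊕ 1 ⊕ 2 = 3.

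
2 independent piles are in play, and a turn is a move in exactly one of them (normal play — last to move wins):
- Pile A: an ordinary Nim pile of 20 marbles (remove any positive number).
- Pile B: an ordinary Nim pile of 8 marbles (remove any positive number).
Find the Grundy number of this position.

28

Pile A is a plain Nim pile of size 20, so its Grundy value is 20.
Pile B is a plain Nim pile of size 8, so its Grundy value is 8.
The value of a disjunctive sum is the nim-sum of the parts.
Combined value = 20 ⊕ 8 = 28.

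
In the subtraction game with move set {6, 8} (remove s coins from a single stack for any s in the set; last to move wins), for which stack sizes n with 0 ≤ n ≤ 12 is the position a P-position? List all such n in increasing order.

0, 1, 2, 3, 4, 5

Compute g(0), g(1), … for moves {6, 8}:
g(0) = mex{} = 0
g(1) = mex{} = 0
g(2) = mex{} = 0
g(3) = mex{} = 0
g(4) = mex{} = 0
g(5) = mex{} = 0
g(6) = mex{0} = 1
g(7) = mex{0} = 1
g(8) = mex{0} = 1
g(9) = mex{0} = 1
g(10) = mex{0} = 1
g(11) = mex{0} = 1
g(12) = mex{0,1} = 2
The P-positions (g = 0) in 0..12 are 0, 1, 2, 3, 4, 5.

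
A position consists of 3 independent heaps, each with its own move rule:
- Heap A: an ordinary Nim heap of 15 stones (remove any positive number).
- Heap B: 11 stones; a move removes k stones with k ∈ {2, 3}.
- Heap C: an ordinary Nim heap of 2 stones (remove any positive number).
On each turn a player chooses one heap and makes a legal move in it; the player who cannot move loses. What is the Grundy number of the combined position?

13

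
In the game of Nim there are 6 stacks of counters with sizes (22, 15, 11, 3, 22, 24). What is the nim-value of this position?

31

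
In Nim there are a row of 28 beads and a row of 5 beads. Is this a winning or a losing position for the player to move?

Compute the nim-sum pairwise:
28 ⊕ 5 = 25
The nim-sum is 25 ≠ 0, so this is an N-position: the player to move can win.

Winning position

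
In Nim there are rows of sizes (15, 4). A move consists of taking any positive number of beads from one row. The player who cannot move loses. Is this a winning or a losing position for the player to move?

Compute the nim-sum pairwise:
15 ^ 4 = 11
The nim-sum is 11 ≠ 0, so this is an N-position: the player to move can win.

Winning position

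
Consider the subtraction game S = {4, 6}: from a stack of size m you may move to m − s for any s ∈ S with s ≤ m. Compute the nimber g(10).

0

Build the Grundy sequence with g(k) = mex{g(k−s) : s ∈ {4, 6}, s ≤ k}:
k:     0  1  2  3  4  5  6  7  8  9 10
g(k):  0  0  0  0  1  1  1  1  2  2  0
So g(10) = 0.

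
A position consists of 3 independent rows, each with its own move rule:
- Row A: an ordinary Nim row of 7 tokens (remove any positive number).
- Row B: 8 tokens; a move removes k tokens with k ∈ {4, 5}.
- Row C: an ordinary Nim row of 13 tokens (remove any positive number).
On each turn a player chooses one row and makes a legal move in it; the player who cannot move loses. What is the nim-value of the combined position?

8

Row A is a plain Nim row of size 7, so its Grundy value is 7.
Grundy values for row B (subtraction set {4, 5}):
g(0) = mex{} = 0
g(1) = mex{} = 0
g(2) = mex{} = 0
g(3) = mex{} = 0
g(4) = mex{0} = 1
g(5) = mex{0} = 1
g(6) = mex{0} = 1
g(7) = mex{0} = 1
g(8) = mex{0,1} = 2
So g(8) = 2.
Row C is a plain Nim row of size 13, so its Grundy value is 13.
The value of a disjunctive sum is the nim-sum of the parts.
Combined value = 7 ⊕ 2 ⊕ 13 = 8.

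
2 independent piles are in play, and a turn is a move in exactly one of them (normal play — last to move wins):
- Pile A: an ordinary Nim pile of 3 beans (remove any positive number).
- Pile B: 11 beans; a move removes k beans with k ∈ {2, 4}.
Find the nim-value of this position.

Pile A is a plain Nim pile of size 3, so its Grundy value is 3.
Grundy values for pile B (subtraction set {2, 4}):
k:     0  1  2  3  4  5  6  7  8  9 10 11
g(k):  0  0  1  1  2  2  0  0  1  1  2  2
So g(11) = 2.
The value of a disjunctive sum is the nim-sum of the parts.
Combined value = 3 ⊕ 2 = 1.

1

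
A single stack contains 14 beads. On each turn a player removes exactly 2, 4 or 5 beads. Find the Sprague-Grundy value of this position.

Grundy values for subtraction set {2, 4, 5}:
g(0) = mex{} = 0
g(1) = mex{} = 0
g(2) = mex{0} = 1
g(3) = mex{0} = 1
g(4) = mex{0,1} = 2
g(5) = mex{0,1} = 2
g(6) = mex{0,1,2} = 3
g(7) = mex{1,2} = 0
g(8) = mex{1,2,3} = 0
g(9) = mex{0,2} = 1
g(10) = mex{0,2,3} = 1
g(11) = mex{0,1,3} = 2
g(12) = mex{0,1} = 2
g(13) = mex{0,1,2} = 3
g(14) = mex{1,2} = 0
So g(14) = 0.

0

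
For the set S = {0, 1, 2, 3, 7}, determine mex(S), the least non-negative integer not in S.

4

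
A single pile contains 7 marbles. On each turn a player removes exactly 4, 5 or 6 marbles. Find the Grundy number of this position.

1

Grundy values for subtraction set {4, 5, 6}:
k:     0  1  2  3  4  5  6  7
g(k):  0  0  0  0  1  1  1  1
So g(7) = 1.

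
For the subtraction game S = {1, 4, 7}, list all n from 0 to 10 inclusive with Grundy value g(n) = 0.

Grundy values for subtraction set {1, 4, 7}:
g(0) = mex{} = 0
g(1) = mex{0} = 1
g(2) = mex{1} = 0
g(3) = mex{0} = 1
g(4) = mex{0,1} = 2
g(5) = mex{1,2} = 0
g(6) = mex{0} = 1
g(7) = mex{0,1} = 2
g(8) = mex{1,2} = 0
g(9) = mex{0} = 1
g(10) = mex{1} = 0
The P-positions (g = 0) in 0..10 are 0, 2, 5, 8, 10.

0, 2, 5, 8, 10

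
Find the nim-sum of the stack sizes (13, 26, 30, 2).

Nim-sum: 13 XOR 26 XOR 30 XOR 2 = 11.

11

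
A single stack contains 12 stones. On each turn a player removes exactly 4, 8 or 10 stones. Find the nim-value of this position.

Compute g(0), g(1), … for moves {4, 8, 10}:
g(0) = mex{} = 0
g(1) = mex{} = 0
g(2) = mex{} = 0
g(3) = mex{} = 0
g(4) = mex{0} = 1
g(5) = mex{0} = 1
g(6) = mex{0} = 1
g(7) = mex{0} = 1
g(8) = mex{0,1} = 2
g(9) = mex{0,1} = 2
g(10) = mex{0,1} = 2
g(11) = mex{0,1} = 2
g(12) = mex{0,1,2} = 3
So g(12) = 3.

3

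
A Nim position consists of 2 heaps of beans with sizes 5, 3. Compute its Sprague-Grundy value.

6

Bitwise XOR of the heap sizes:
  101  (5)
  011  (3)
  ---
  110  (6)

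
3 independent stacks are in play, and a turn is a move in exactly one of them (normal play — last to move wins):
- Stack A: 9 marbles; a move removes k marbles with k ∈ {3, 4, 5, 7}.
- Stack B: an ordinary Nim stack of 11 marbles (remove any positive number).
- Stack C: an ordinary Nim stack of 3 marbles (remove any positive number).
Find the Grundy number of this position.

For stack A, compute g(0), g(1), … with moves {3, 4, 5, 7}:
g(0) = mex{} = 0
g(1) = mex{} = 0
g(2) = mex{} = 0
g(3) = mex{0} = 1
g(4) = mex{0} = 1
g(5) = mex{0} = 1
g(6) = mex{0,1} = 2
g(7) = mex{0,1} = 2
g(8) = mex{0,1} = 2
g(9) = mex{0,1,2} = 3
So g(9) = 3.
Stack B is a plain Nim stack of size 11, so its Grundy value is 11.
Stack C is a plain Nim stack of size 3, so its Grundy value is 3.
The value of a disjunctive sum is the nim-sum of the parts.
Combined value = 3 XOR 11 XOR 3 = 11.

11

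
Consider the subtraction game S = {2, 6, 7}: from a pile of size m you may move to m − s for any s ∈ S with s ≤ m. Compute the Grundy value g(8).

Build the Grundy sequence with g(k) = mex{g(k−s) : s ∈ {2, 6, 7}, s ≤ k}:
k:     0  1  2  3  4  5  6  7  8
g(k):  0  0  1  1  0  0  1  1  2
So g(8) = 2.

2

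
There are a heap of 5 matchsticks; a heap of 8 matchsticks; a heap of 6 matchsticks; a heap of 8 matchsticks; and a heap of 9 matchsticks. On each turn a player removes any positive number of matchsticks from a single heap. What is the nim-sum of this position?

10

Nim-sum: 5 ^ 8 ^ 6 ^ 8 ^ 9 = 10.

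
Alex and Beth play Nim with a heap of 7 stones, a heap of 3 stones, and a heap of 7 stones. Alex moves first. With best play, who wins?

Alex wins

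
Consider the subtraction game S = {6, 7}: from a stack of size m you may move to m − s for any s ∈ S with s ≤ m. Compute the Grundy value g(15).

Grundy values for subtraction set {6, 7}:
k:     0  1  2  3  4  5  6  7  8  9 10 11 12 13 14 15
g(k):  0  0  0  0  0  0  1  1  1  1  1  1  2  0  0  0
So g(15) = 0.

0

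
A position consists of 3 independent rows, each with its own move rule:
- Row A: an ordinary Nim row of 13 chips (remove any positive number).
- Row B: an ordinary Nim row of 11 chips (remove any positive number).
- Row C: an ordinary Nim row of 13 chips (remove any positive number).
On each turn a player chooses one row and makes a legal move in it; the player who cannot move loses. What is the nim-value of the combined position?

Row A is a plain Nim row of size 13, so its Grundy value is 13.
Row B is a plain Nim row of size 11, so its Grundy value is 11.
Row C is a plain Nim row of size 13, so its Grundy value is 13.
The value of a disjunctive sum is the nim-sum of the parts.
Combined value = 13 ⊕ 11 ⊕ 13 = 11.

11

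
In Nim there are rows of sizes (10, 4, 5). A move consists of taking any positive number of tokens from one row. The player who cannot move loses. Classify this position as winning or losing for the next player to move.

Winning position

Bitwise XOR of the heap sizes:
  1010  (10)
  0100  (4)
  0101  (5)
  ----
  1011  (11)
The nim-sum is 11 ≠ 0, so this is an N-position: the player to move can win.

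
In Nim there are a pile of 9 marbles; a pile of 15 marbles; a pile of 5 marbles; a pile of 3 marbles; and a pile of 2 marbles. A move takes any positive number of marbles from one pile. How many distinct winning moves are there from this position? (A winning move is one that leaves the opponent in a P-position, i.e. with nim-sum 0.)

Nim-sum: 9 XOR 15 XOR 5 XOR 3 XOR 2 = 2.
The overall nim-sum is X = 2. A pile of size p has a winning move iff p XOR X < p (reduce it to p XOR X).
  9: 9 XOR 2 = 11 ≥ 9 — no move.
  15: 15 XOR 2 = 13 < 15 — winning move (to 13).
  5: 5 XOR 2 = 7 ≥ 5 — no move.
  3: 3 XOR 2 = 1 < 3 — winning move (to 1).
  2: 2 XOR 2 = 0 < 2 — winning move (to 0).
That gives 3 winning moves.

3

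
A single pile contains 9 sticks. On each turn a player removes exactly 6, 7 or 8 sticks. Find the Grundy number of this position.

1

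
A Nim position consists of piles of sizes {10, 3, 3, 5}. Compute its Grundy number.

15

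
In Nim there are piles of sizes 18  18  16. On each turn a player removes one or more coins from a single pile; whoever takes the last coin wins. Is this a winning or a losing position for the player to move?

Compute the nim-sum pairwise:
18 ⊕ 18 = 0
0 ⊕ 16 = 16
The nim-sum is 16 ≠ 0, so this is an N-position: the player to move can win.

Winning position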